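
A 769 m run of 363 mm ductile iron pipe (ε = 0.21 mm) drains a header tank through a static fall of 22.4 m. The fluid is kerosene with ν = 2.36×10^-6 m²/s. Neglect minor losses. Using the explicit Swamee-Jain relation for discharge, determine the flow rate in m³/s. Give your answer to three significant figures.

Q ≈ 0.350 m³/s

Swamee-Jain (Type II): Q = -0.965·√(gD⁵h_f/L)·ln[ε/(3.7D) + √(3.17ν²L/(gD³h_f))]
√(gD⁵h_f/L) = √(9.81·0.363⁵·22.4/769) = 0.04244
ε/(3.7D) = 1.56×10^-4; √(3.17ν²L/(gD³h_f)) = 3.59×10^-5
Q = -0.965·0.04244·ln(1.923×10^-4) = 0.3504 m³/s
Check: V = 3.39 m/s, Re = 5.21×10^5, f = 0.01822, h_f = 22.6 m ≈ 22.4 m ✓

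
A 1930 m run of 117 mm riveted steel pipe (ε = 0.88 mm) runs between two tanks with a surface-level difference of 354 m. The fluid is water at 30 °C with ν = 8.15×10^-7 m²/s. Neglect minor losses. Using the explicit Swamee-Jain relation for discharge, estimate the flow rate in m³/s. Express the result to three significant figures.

Q ≈ 0.0375 m³/s

Swamee-Jain (Type II): Q = -0.965·√(gD⁵h_f/L)·ln[ε/(3.7D) + √(3.17ν²L/(gD³h_f))]
√(gD⁵h_f/L) = √(9.81·0.117⁵·354/1930) = 0.006281
ε/(3.7D) = 0.00203; √(3.17ν²L/(gD³h_f)) = 2.70×10^-5
Q = -0.965·0.006281·ln(0.002060) = 0.03749 m³/s
Check: V = 3.49 m/s, Re = 5.01×10^5, f = 0.03473, h_f = 355 m ≈ 354 m ✓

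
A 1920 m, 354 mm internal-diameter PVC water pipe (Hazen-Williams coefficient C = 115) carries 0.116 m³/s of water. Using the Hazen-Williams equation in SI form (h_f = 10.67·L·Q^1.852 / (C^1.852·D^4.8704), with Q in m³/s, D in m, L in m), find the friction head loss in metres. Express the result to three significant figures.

h_f ≈ 9.10 m

h_f = 10.67·1920·0.116^1.852 / (115^1.852·0.354^4.8704) = 9.098 m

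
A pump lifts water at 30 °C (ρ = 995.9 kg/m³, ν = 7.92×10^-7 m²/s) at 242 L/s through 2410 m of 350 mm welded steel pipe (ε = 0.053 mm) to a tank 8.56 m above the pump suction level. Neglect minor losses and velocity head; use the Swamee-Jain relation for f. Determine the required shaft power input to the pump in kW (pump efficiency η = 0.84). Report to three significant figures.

P_shaft ≈ 112 kW

V = 4Q/(πD²) = 2.515 m/s; Re = 1.11×10^6; ε/D = 1.51×10^-4; f = 0.01411
h_f = f(L/D)V²/2g = 31.32 m
Total head H = z + h_f = 8.56 + 31.32 = 39.88 m
P_hyd = ρgQH = 995.9·9.81·0.242·39.88 = 94.30 kW
P_shaft = P_hyd/η = 94.30/0.84 = 112.3 kW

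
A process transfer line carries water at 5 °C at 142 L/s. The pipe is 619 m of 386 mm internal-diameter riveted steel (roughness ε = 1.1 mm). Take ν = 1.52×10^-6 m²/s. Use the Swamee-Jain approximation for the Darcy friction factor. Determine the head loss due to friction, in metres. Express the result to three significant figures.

h_f ≈ 3.18 m

V = 4Q/(πD²) = 4·0.142/(π·0.386²) = 1.213 m/s
Re = VD/ν = 1.213·0.386/1.52×10^-6 = 3.08×10^5 → turbulent
ε/D = 1.1/386 = 0.00285
Swamee-Jain: f = 0.02639
h_f = f(L/D)V²/(2g) = 0.02639·(619/0.386)·1.213²/(2·9.81) = 3.176 m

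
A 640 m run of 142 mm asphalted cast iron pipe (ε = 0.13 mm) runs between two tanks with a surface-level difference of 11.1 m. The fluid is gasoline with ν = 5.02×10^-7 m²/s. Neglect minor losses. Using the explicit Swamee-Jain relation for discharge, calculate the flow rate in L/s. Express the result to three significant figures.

Swamee-Jain (Type II): Q = -0.965·√(gD⁵h_f/L)·ln[ε/(3.7D) + √(3.17ν²L/(gD³h_f))]
√(gD⁵h_f/L) = √(9.81·0.142⁵·11.1/640) = 0.003134
ε/(3.7D) = 2.47×10^-4; √(3.17ν²L/(gD³h_f)) = 4.05×10^-5
Q = -0.965·0.003134·ln(2.879×10^-4) = 0.02466 m³/s
Check: V = 1.56 m/s, Re = 4.40×10^5, f = 0.02006, h_f = 11.2 m ≈ 11.1 m ✓

Q ≈ 24.7 L/s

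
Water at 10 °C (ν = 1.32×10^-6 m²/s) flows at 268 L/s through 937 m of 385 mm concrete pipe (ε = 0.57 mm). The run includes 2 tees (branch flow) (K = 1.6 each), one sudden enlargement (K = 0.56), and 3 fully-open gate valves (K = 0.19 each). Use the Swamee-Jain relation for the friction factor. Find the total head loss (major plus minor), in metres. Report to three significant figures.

V = 4Q/(πD²) = 2.302 m/s; V²/2g = 0.2701 m
Re = 6.71×10^5, ε/D = 0.00148 → f = 0.02210 (Swamee-Jain)
Major: h_f = f(L/D)·V²/2g = 0.02210·2434·0.2701 = 14.53 m
Minor: ΣK = 4.33; h_m = ΣK·V²/2g = 1.170 m
Total H_L = 14.53 + 1.170 = 15.70 m

H_L ≈ 15.7 m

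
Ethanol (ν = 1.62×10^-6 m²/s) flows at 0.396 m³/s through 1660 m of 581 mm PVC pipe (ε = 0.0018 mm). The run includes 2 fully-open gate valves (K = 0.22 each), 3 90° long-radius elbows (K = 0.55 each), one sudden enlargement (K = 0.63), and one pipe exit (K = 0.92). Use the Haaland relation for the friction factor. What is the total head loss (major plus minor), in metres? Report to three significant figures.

H_L ≈ 4.62 m

V = 4Q/(πD²) = 1.494 m/s; V²/2g = 0.1137 m
Re = 5.36×10^5, ε/D = 3.10×10^-6 → f = 0.01294 (Haaland)
Major: h_f = f(L/D)·V²/2g = 0.01294·2857·0.1137 = 4.204 m
Minor: ΣK = 3.64; h_m = ΣK·V²/2g = 0.4139 m
Total H_L = 4.204 + 0.4139 = 4.618 m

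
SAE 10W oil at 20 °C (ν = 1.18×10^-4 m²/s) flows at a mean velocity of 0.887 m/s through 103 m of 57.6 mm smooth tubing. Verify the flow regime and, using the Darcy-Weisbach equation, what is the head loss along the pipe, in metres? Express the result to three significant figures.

Re = VD/ν = 0.887·0.05760/1.18×10^-4 = 433 → laminar (Re < 2300)
f = 64/Re = 0.1478
h_f = f(L/D)V²/(2g) = 0.1478·(103/0.05760)·0.887²/(2·9.81) = 10.60 m

h_f ≈ 10.6 m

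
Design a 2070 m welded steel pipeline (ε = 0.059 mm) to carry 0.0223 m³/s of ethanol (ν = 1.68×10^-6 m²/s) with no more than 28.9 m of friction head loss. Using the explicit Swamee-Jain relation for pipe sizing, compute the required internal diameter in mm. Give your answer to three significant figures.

D ≈ 144 mm

Swamee-Jain (Type III): D = 0.66·[ε^1.25·(LQ²/(gh_f))^4.75 + ν·Q^9.4·(L/(gh_f))^5.2]^0.04
LQ²/(gh_f) = 0.003631; L/(gh_f) = 7.301
Term 1 = ε^1.25·(…)^4.75 = 1.33×10^-17; Term 2 = ν·Q^9.4·(…)^5.2 = 1.55×10^-17
D = 0.66·(1.33×10^-17 + 1.55×10^-17)^0.04 = 0.1438 m = 144 mm
Check: V = 1.37 m/s, Re = 1.17×10^5, f = 0.01959, h_f = 27.1 m ≈ 28.9 m ✓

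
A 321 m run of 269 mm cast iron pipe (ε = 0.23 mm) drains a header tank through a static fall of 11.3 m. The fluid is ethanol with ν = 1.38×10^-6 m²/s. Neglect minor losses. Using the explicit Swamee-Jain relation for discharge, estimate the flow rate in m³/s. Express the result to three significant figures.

Swamee-Jain (Type II): Q = -0.965·√(gD⁵h_f/L)·ln[ε/(3.7D) + √(3.17ν²L/(gD³h_f))]
√(gD⁵h_f/L) = √(9.81·0.269⁵·11.3/321) = 0.02205
ε/(3.7D) = 2.31×10^-4; √(3.17ν²L/(gD³h_f)) = 3.00×10^-5
Q = -0.965·0.02205·ln(2.611×10^-4) = 0.1756 m³/s
Check: V = 3.09 m/s, Re = 6.02×10^5, f = 0.01958, h_f = 11.4 m ≈ 11.3 m ✓

Q ≈ 0.176 m³/s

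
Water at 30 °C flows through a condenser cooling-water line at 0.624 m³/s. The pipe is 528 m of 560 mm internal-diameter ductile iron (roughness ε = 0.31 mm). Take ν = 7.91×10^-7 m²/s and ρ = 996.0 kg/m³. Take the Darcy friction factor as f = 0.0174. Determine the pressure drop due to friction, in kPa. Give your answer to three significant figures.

V = 4Q/(πD²) = 4·0.624/(π·0.560²) = 2.533 m/s
h_f = f(L/D)V²/(2g) = 0.01740·(528/0.560)·2.533²/(2·9.81) = 5.367 m
Δp = ρg·h_f = 996.0·9.81·5.367 = 52.44 kPa

Δp ≈ 52.4 kPa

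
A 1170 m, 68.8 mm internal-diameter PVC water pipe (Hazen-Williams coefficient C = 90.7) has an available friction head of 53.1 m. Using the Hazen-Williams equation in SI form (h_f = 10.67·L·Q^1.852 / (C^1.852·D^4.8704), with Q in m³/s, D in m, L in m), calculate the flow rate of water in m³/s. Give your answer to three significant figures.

Q ≈ 0.00417 m³/s

Rearranging: Q = [h_f·C^1.852·D^4.8704 / (10.67·L)]^(1/1.852)
Q = [53.1·90.7^1.852·0.0688^4.8704 / (10.67·1170)]^0.540 = 0.004172 m³/s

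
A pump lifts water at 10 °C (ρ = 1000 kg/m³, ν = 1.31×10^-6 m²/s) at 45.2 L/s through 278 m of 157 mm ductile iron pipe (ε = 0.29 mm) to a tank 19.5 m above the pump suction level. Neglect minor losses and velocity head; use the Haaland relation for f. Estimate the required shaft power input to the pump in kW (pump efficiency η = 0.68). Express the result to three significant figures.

V = 4Q/(πD²) = 2.335 m/s; Re = 2.80×10^5; ε/D = 0.00185; f = 0.02358
h_f = f(L/D)V²/2g = 11.60 m
Total head H = z + h_f = 19.5 + 11.60 = 31.10 m
P_hyd = ρgQH = 1000·9.81·0.0452·31.10 = 13.79 kW
P_shaft = P_hyd/η = 13.79/0.68 = 20.28 kW

P_shaft ≈ 20.3 kW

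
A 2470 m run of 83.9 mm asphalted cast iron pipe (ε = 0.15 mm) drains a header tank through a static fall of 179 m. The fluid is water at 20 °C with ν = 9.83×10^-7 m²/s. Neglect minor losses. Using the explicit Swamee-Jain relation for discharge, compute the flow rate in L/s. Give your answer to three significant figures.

Swamee-Jain (Type II): Q = -0.965·√(gD⁵h_f/L)·ln[ε/(3.7D) + √(3.17ν²L/(gD³h_f))]
√(gD⁵h_f/L) = √(9.81·0.0839⁵·179/2470) = 0.001719
ε/(3.7D) = 4.83×10^-4; √(3.17ν²L/(gD³h_f)) = 8.54×10^-5
Q = -0.965·0.001719·ln(5.686×10^-4) = 0.01240 m³/s
Check: V = 2.24 m/s, Re = 1.91×10^5, f = 0.02391, h_f = 180 m ≈ 179 m ✓

Q ≈ 12.4 L/s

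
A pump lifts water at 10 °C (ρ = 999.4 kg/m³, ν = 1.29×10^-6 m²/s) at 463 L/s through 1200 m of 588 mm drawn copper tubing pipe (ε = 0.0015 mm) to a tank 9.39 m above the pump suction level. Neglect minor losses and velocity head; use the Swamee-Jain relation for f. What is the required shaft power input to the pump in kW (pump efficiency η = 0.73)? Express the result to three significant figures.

V = 4Q/(πD²) = 1.705 m/s; Re = 7.77×10^5; ε/D = 2.55×10^-6; f = 0.01217
h_f = f(L/D)V²/2g = 3.680 m
Total head H = z + h_f = 9.39 + 3.680 = 13.07 m
P_hyd = ρgQH = 999.4·9.81·0.463·13.07 = 59.33 kW
P_shaft = P_hyd/η = 59.33/0.73 = 81.27 kW

P_shaft ≈ 81.3 kW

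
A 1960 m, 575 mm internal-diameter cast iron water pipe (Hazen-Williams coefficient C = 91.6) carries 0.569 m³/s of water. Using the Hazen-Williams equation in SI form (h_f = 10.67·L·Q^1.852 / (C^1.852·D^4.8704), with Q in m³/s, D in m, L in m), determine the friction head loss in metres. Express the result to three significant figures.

h_f = 10.67·1960·0.569^1.852 / (91.6^1.852·0.575^4.8704) = 25.35 m

h_f ≈ 25.3 m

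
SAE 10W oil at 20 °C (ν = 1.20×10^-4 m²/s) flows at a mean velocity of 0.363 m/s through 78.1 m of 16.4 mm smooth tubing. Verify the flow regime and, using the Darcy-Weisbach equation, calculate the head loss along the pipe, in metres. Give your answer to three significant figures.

h_f ≈ 41.3 m

Re = VD/ν = 0.363·0.01640/1.20×10^-4 = 49.6 → laminar (Re < 2300)
f = 64/Re = 1.290
h_f = f(L/D)V²/(2g) = 1.290·(78.1/0.01640)·0.363²/(2·9.81) = 41.26 m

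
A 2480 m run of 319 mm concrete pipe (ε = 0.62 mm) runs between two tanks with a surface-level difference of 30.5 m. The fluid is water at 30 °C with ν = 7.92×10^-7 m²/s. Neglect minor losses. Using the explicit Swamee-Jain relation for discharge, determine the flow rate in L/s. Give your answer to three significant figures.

Swamee-Jain (Type II): Q = -0.965·√(gD⁵h_f/L)·ln[ε/(3.7D) + √(3.17ν²L/(gD³h_f))]
√(gD⁵h_f/L) = √(9.81·0.319⁵·30.5/2480) = 0.01996
ε/(3.7D) = 5.25×10^-4; √(3.17ν²L/(gD³h_f)) = 2.25×10^-5
Q = -0.965·0.01996·ln(5.478×10^-4) = 0.1447 m³/s
Check: V = 1.81 m/s, Re = 7.29×10^5, f = 0.02359, h_f = 30.6 m ≈ 30.5 m ✓

Q ≈ 145 L/s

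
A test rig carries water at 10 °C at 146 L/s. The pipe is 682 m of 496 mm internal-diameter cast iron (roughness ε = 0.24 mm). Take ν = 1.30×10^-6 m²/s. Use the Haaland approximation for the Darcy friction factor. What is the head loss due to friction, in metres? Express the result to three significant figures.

V = 4Q/(πD²) = 4·0.146/(π·0.496²) = 0.7556 m/s
Re = VD/ν = 0.7556·0.496/1.30×10^-6 = 2.88×10^5 → turbulent
ε/D = 0.24/496 = 4.84×10^-4
Haaland: f = 0.01803
h_f = f(L/D)V²/(2g) = 0.01803·(682/0.496)·0.7556²/(2·9.81) = 0.7214 m

h_f ≈ 0.721 m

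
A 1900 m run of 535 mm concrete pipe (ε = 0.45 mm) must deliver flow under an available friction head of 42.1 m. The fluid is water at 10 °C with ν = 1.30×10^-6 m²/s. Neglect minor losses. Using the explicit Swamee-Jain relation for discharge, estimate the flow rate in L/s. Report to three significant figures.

Q ≈ 785 L/s

Swamee-Jain (Type II): Q = -0.965·√(gD⁵h_f/L)·ln[ε/(3.7D) + √(3.17ν²L/(gD³h_f))]
√(gD⁵h_f/L) = √(9.81·0.535⁵·42.1/1900) = 0.09761
ε/(3.7D) = 2.27×10^-4; √(3.17ν²L/(gD³h_f)) = 1.27×10^-5
Q = -0.965·0.09761·ln(2.400×10^-4) = 0.7851 m³/s
Check: V = 3.49 m/s, Re = 1.44×10^6, f = 0.01915, h_f = 42.3 m ≈ 42.1 m ✓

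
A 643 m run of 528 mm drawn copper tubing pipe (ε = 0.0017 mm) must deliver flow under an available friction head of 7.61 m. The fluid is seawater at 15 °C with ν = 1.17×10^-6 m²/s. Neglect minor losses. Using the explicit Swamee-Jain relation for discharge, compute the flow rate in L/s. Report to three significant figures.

Swamee-Jain (Type II): Q = -0.965·√(gD⁵h_f/L)·ln[ε/(3.7D) + √(3.17ν²L/(gD³h_f))]
√(gD⁵h_f/L) = √(9.81·0.528⁵·7.61/643) = 0.06902
ε/(3.7D) = 8.70×10^-7; √(3.17ν²L/(gD³h_f)) = 1.59×10^-5
Q = -0.965·0.06902·ln(1.680×10^-5) = 0.7323 m³/s
Check: V = 3.34 m/s, Re = 1.51×10^6, f = 0.01095, h_f = 7.60 m ≈ 7.61 m ✓

Q ≈ 732 L/s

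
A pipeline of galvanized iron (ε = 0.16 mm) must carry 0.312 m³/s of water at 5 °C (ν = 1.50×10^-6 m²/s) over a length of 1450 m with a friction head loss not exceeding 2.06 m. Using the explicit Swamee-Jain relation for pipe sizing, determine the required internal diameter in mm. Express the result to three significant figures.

D ≈ 629 mm

Swamee-Jain (Type III): D = 0.66·[ε^1.25·(LQ²/(gh_f))^4.75 + ν·Q^9.4·(L/(gh_f))^5.2]^0.04
LQ²/(gh_f) = 6.985; L/(gh_f) = 71.75
Term 1 = ε^1.25·(…)^4.75 = 0.184; Term 2 = ν·Q^9.4·(…)^5.2 = 0.118
D = 0.66·(0.184 + 0.118)^0.04 = 0.6291 m = 629 mm
Check: V = 1.00 m/s, Re = 4.21×10^5, f = 0.01622, h_f = 1.92 m ≈ 2.06 m ✓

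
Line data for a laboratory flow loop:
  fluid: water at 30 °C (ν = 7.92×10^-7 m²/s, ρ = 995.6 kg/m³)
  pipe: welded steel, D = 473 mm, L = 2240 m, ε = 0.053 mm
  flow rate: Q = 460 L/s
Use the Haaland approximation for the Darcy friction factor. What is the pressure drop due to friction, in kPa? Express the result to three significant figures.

Δp ≈ 212 kPa

V = 4Q/(πD²) = 4·0.460/(π·0.473²) = 2.618 m/s
Re = VD/ν = 2.618·0.473/7.92×10^-7 = 1.56×10^6 → turbulent
ε/D = 0.053/473 = 1.12×10^-4
Haaland: f = 0.01311
h_f = f(L/D)V²/(2g) = 0.01311·(2240/0.473)·2.618²/(2·9.81) = 21.69 m
Δp = ρg·h_f = 995.6·9.81·21.69 = 211.8 kPa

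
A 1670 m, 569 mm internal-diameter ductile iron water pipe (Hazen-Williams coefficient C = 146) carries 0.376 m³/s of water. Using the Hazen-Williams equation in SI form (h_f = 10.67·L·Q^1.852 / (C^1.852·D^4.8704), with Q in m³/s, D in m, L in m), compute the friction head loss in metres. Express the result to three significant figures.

h_f = 10.67·1670·0.376^1.852 / (146^1.852·0.569^4.8704) = 4.451 m

h_f ≈ 4.45 m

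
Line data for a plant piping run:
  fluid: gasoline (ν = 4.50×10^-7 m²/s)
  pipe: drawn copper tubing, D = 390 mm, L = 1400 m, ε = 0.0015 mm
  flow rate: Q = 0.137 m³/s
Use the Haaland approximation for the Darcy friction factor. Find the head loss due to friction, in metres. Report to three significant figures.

h_f ≈ 2.81 m

V = 4Q/(πD²) = 4·0.137/(π·0.390²) = 1.147 m/s
Re = VD/ν = 1.147·0.390/4.50×10^-7 = 9.94×10^5 → turbulent
ε/D = 0.0015/390 = 3.85×10^-6
Haaland: f = 0.01166
h_f = f(L/D)V²/(2g) = 0.01166·(1400/0.390)·1.147²/(2·9.81) = 2.806 m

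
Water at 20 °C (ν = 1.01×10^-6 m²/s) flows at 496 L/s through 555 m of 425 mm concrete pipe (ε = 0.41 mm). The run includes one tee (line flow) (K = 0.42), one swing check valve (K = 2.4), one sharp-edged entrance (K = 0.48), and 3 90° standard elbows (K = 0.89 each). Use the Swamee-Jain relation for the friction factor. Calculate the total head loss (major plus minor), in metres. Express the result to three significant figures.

H_L ≈ 19.8 m

V = 4Q/(πD²) = 3.496 m/s; V²/2g = 0.6231 m
Re = 1.47×10^6, ε/D = 9.65×10^-4 → f = 0.01975 (Swamee-Jain)
Major: h_f = f(L/D)·V²/2g = 0.01975·1306·0.6231 = 16.07 m
Minor: ΣK = 5.97; h_m = ΣK·V²/2g = 3.720 m
Total H_L = 16.07 + 3.720 = 19.79 m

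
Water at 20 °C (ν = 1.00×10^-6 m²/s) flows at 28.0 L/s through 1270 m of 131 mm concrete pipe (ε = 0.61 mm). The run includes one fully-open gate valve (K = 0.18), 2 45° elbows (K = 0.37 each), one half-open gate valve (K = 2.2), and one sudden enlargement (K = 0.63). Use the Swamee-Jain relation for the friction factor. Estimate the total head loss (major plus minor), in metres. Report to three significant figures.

V = 4Q/(πD²) = 2.077 m/s; V²/2g = 0.2200 m
Re = 2.72×10^5, ε/D = 0.00466 → f = 0.03024 (Swamee-Jain)
Major: h_f = f(L/D)·V²/2g = 0.03024·9695·0.2200 = 64.48 m
Minor: ΣK = 3.75; h_m = ΣK·V²/2g = 0.8249 m
Total H_L = 64.48 + 0.8249 = 65.30 m

H_L ≈ 65.3 m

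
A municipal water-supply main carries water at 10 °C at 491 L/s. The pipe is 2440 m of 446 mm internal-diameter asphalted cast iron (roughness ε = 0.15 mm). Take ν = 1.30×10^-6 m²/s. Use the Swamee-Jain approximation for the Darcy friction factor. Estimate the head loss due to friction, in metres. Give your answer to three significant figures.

V = 4Q/(πD²) = 4·0.491/(π·0.446²) = 3.143 m/s
Re = VD/ν = 3.143·0.446/1.30×10^-6 = 1.08×10^6 → turbulent
ε/D = 0.15/446 = 3.36×10^-4
Swamee-Jain: f = 0.01602
h_f = f(L/D)V²/(2g) = 0.01602·(2440/0.446)·3.143²/(2·9.81) = 44.14 m

h_f ≈ 44.1 m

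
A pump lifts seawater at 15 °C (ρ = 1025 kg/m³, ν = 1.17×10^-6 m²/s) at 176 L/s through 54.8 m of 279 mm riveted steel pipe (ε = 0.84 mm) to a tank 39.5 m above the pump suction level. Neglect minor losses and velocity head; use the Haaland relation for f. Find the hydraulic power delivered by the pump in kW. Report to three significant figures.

V = 4Q/(πD²) = 2.879 m/s; Re = 6.86×10^5; ε/D = 0.00301; f = 0.02642
h_f = f(L/D)V²/2g = 2.192 m
Total head H = z + h_f = 39.5 + 2.192 = 41.69 m
P_hyd = ρgQH = 1025·9.81·0.176·41.69 = 73.78 kW

P_hyd ≈ 73.8 kW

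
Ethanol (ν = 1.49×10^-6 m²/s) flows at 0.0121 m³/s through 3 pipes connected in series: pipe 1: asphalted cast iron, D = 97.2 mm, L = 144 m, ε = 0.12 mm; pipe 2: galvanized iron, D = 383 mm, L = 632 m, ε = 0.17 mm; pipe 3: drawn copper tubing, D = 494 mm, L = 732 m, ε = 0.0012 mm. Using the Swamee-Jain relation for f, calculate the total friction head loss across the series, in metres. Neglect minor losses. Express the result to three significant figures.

H ≈ 4.65 m

Pipe 1: V = 1.631 m/s, Re = 1.06×10^5, ε/D = 0.00123, f = 0.02301, h_1 = f(L/D)V²/2g = 4.619 m
Pipe 2: V = 0.1050 m/s, Re = 2.70×10^4, ε/D = 4.44×10^-4, f = 0.02521, h_2 = f(L/D)V²/2g = 0.02339 m
Pipe 3: V = 0.06313 m/s, Re = 2.09×10^4, ε/D = 2.43×10^-6, f = 0.02553, h_3 = f(L/D)V²/2g = 0.007684 m
Series → Q common, losses add: H = Σh = 4.650 m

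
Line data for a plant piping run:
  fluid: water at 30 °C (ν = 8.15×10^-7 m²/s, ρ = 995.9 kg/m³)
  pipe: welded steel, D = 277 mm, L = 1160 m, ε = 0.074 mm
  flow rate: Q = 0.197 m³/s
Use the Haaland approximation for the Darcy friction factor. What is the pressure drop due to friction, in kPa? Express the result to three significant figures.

Δp ≈ 339 kPa

V = 4Q/(πD²) = 4·0.197/(π·0.277²) = 3.269 m/s
Re = VD/ν = 3.269·0.277/8.15×10^-7 = 1.11×10^6 → turbulent
ε/D = 0.074/277 = 2.67×10^-4
Haaland: f = 0.01523
h_f = f(L/D)V²/(2g) = 0.01523·(1160/0.277)·3.269²/(2·9.81) = 34.74 m
Δp = ρg·h_f = 995.9·9.81·34.74 = 339.4 kPa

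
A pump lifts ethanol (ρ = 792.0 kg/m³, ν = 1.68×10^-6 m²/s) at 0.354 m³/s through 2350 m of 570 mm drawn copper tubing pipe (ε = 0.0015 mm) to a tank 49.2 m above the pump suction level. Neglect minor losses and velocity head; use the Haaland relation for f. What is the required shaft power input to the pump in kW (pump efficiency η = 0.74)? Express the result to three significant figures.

V = 4Q/(πD²) = 1.387 m/s; Re = 4.71×10^5; ε/D = 2.63×10^-6; f = 0.01323
h_f = f(L/D)V²/2g = 5.352 m
Total head H = z + h_f = 49.2 + 5.352 = 54.55 m
P_hyd = ρgQH = 792.0·9.81·0.354·54.55 = 150.0 kW
P_shaft = P_hyd/η = 150.0/0.74 = 202.8 kW

P_shaft ≈ 203 kW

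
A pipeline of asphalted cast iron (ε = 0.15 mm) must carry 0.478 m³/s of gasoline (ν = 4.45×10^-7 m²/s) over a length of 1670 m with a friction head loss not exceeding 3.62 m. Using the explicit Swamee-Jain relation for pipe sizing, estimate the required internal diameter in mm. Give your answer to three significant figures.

Swamee-Jain (Type III): D = 0.66·[ε^1.25·(LQ²/(gh_f))^4.75 + ν·Q^9.4·(L/(gh_f))^5.2]^0.04
LQ²/(gh_f) = 10.74; L/(gh_f) = 47.03
Term 1 = ε^1.25·(…)^4.75 = 1.31; Term 2 = ν·Q^9.4·(…)^5.2 = 0.214
D = 0.66·(1.31 + 0.214)^0.04 = 0.6713 m = 671 mm
Check: V = 1.35 m/s, Re = 2.04×10^6, f = 0.01459, h_f = 3.37 m ≈ 3.62 m ✓

D ≈ 671 mm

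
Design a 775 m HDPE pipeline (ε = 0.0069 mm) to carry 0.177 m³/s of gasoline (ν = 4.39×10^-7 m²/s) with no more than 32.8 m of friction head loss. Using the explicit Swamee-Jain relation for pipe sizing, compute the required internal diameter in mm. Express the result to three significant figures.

D ≈ 234 mm

Swamee-Jain (Type III): D = 0.66·[ε^1.25·(LQ²/(gh_f))^4.75 + ν·Q^9.4·(L/(gh_f))^5.2]^0.04
LQ²/(gh_f) = 0.07546; L/(gh_f) = 2.409
Term 1 = ε^1.25·(…)^4.75 = 1.65×10^-12; Term 2 = ν·Q^9.4·(…)^5.2 = 3.62×10^-12
D = 0.66·(1.65×10^-12 + 3.62×10^-12)^0.04 = 0.2336 m = 234 mm
Check: V = 4.13 m/s, Re = 2.20×10^6, f = 0.01124, h_f = 32.4 m ≈ 32.8 m ✓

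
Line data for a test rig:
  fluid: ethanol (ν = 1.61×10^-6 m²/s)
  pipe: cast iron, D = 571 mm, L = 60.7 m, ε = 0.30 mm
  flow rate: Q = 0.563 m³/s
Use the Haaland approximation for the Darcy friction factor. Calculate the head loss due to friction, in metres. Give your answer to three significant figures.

h_f ≈ 0.457 m

V = 4Q/(πD²) = 4·0.563/(π·0.571²) = 2.199 m/s
Re = VD/ν = 2.199·0.571/1.61×10^-6 = 7.80×10^5 → turbulent
ε/D = 0.30/571 = 5.25×10^-4
Haaland: f = 0.01746
h_f = f(L/D)V²/(2g) = 0.01746·(60.7/0.571)·2.199²/(2·9.81) = 0.4573 m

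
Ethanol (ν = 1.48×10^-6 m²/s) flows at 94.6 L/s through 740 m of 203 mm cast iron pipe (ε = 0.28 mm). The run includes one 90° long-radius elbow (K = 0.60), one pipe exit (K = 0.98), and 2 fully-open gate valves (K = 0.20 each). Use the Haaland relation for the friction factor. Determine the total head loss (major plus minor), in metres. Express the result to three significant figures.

H_L ≈ 35.5 m

V = 4Q/(πD²) = 2.923 m/s; V²/2g = 0.4354 m
Re = 4.01×10^5, ε/D = 0.00138 → f = 0.02183 (Haaland)
Major: h_f = f(L/D)·V²/2g = 0.02183·3645·0.4354 = 34.65 m
Minor: ΣK = 1.98; h_m = ΣK·V²/2g = 0.8622 m
Total H_L = 34.65 + 0.8622 = 35.51 m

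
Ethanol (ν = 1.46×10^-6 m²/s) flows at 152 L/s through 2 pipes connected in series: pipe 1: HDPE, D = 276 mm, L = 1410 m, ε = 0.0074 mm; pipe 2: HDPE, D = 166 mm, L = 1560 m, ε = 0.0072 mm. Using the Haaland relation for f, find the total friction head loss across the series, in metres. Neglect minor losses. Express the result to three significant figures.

Pipe 1: V = 2.541 m/s, Re = 4.80×10^5, ε/D = 2.68×10^-5, f = 0.01347, h_1 = f(L/D)V²/2g = 22.64 m
Pipe 2: V = 7.023 m/s, Re = 7.99×10^5, ε/D = 4.34×10^-5, f = 0.01275, h_2 = f(L/D)V²/2g = 301.2 m
Series → Q common, losses add: H = Σh = 323.8 m

H ≈ 324 m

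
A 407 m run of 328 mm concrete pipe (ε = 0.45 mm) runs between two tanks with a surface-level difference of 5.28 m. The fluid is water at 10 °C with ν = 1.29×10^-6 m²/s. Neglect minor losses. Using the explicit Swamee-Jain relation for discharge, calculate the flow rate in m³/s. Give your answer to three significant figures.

Swamee-Jain (Type II): Q = -0.965·√(gD⁵h_f/L)·ln[ε/(3.7D) + √(3.17ν²L/(gD³h_f))]
√(gD⁵h_f/L) = √(9.81·0.328⁵·5.28/407) = 0.02198
ε/(3.7D) = 3.71×10^-4; √(3.17ν²L/(gD³h_f)) = 3.43×10^-5
Q = -0.965·0.02198·ln(4.051×10^-4) = 0.1657 m³/s
Check: V = 1.96 m/s, Re = 4.99×10^5, f = 0.02184, h_f = 5.31 m ≈ 5.28 m ✓

Q ≈ 0.166 m³/s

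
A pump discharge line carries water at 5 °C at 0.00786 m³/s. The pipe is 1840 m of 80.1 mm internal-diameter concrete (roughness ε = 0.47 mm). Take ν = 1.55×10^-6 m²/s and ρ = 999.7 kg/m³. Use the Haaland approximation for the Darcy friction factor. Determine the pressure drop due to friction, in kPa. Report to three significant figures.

V = 4Q/(πD²) = 4·0.00786/(π·0.0801²) = 1.560 m/s
Re = VD/ν = 1.560·0.0801/1.55×10^-6 = 8.06×10^4 → turbulent
ε/D = 0.47/80.1 = 0.00587
Haaland: f = 0.03291
h_f = f(L/D)V²/(2g) = 0.03291·(1840/0.0801)·1.560²/(2·9.81) = 93.74 m
Δp = ρg·h_f = 999.7·9.81·93.74 = 919.3 kPa

Δp ≈ 919 kPa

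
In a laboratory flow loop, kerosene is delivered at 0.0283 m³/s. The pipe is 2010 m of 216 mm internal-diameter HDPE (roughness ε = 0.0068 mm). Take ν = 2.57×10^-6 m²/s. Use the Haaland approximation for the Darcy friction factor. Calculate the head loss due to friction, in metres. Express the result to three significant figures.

V = 4Q/(πD²) = 4·0.0283/(π·0.216²) = 0.7723 m/s
Re = VD/ν = 0.7723·0.216/2.57×10^-6 = 6.49×10^4 → turbulent
ε/D = 0.0068/216 = 3.15×10^-5
Haaland: f = 0.01964
h_f = f(L/D)V²/(2g) = 0.01964·(2010/0.216)·0.7723²/(2·9.81) = 5.557 m

h_f ≈ 5.56 m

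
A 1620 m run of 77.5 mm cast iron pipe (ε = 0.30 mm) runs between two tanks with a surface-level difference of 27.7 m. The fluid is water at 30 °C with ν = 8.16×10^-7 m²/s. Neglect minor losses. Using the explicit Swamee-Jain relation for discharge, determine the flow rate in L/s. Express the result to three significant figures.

Q ≈ 4.44 L/s

Swamee-Jain (Type II): Q = -0.965·√(gD⁵h_f/L)·ln[ε/(3.7D) + √(3.17ν²L/(gD³h_f))]
√(gD⁵h_f/L) = √(9.81·0.0775⁵·27.7/1620) = 6.848×10^-4
ε/(3.7D) = 0.00105; √(3.17ν²L/(gD³h_f)) = 1.64×10^-4
Q = -0.965·6.848×10^-4·ln(0.001211) = 0.004439 m³/s
Check: V = 0.941 m/s, Re = 8.94×10^4, f = 0.02964, h_f = 28.0 m ≈ 27.7 m ✓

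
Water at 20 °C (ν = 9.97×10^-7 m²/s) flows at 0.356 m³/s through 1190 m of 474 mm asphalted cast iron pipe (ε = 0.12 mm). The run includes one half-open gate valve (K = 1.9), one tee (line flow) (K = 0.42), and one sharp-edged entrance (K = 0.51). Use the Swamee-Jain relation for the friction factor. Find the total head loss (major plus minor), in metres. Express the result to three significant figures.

H_L ≈ 8.58 m

V = 4Q/(πD²) = 2.017 m/s; V²/2g = 0.2074 m
Re = 9.59×10^5, ε/D = 2.53×10^-4 → f = 0.01535 (Swamee-Jain)
Major: h_f = f(L/D)·V²/2g = 0.01535·2511·0.2074 = 7.995 m
Minor: ΣK = 2.83; h_m = ΣK·V²/2g = 0.5871 m
Total H_L = 7.995 + 0.5871 = 8.582 m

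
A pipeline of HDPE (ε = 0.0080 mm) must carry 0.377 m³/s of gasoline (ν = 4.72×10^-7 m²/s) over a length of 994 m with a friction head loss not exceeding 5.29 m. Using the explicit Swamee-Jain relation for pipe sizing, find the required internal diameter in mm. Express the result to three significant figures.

Swamee-Jain (Type III): D = 0.66·[ε^1.25·(LQ²/(gh_f))^4.75 + ν·Q^9.4·(L/(gh_f))^5.2]^0.04
LQ²/(gh_f) = 2.722; L/(gh_f) = 19.15
Term 1 = ε^1.25·(…)^4.75 = 4.95×10^-5; Term 2 = ν·Q^9.4·(…)^5.2 = 2.29×10^-4
D = 0.66·(4.95×10^-5 + 2.29×10^-4)^0.04 = 0.4757 m = 476 mm
Check: V = 2.12 m/s, Re = 2.14×10^6, f = 0.01088, h_f = 5.21 m ≈ 5.29 m ✓

D ≈ 476 mm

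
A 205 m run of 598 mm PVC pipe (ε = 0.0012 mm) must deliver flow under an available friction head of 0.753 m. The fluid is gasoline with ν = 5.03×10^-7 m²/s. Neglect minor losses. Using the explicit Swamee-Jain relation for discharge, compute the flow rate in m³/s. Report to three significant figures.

Q ≈ 0.580 m³/s

Swamee-Jain (Type II): Q = -0.965·√(gD⁵h_f/L)·ln[ε/(3.7D) + √(3.17ν²L/(gD³h_f))]
√(gD⁵h_f/L) = √(9.81·0.598⁵·0.753/205) = 0.05249
ε/(3.7D) = 5.42×10^-7; √(3.17ν²L/(gD³h_f)) = 1.02×10^-5
Q = -0.965·0.05249·ln(1.074×10^-5) = 0.5796 m³/s
Check: V = 2.06 m/s, Re = 2.45×10^6, f = 0.01012, h_f = 0.753 m ≈ 0.753 m ✓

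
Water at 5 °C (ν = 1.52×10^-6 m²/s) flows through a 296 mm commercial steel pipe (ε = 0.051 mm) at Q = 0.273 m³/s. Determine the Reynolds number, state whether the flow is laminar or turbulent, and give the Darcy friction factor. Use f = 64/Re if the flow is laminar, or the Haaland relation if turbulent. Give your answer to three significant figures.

V = 4Q/(πD²) = 3.967 m/s
Re = VD/ν = 3.967·0.296/1.52×10^-6 = 7.73×10^5
Re > 4000 → turbulent; ε/D = 1.72×10^-4
Haaland: f = 0.01451

Re ≈ 7.73×10^5; turbulent; f ≈ 0.0145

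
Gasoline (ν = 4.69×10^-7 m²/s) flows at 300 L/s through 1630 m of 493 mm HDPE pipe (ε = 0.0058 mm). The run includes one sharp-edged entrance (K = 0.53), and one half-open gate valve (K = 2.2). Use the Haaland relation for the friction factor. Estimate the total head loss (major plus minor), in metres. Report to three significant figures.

V = 4Q/(πD²) = 1.572 m/s; V²/2g = 0.1259 m
Re = 1.65×10^6, ε/D = 1.18×10^-5 → f = 0.01097 (Haaland)
Major: h_f = f(L/D)·V²/2g = 0.01097·3306·0.1259 = 4.566 m
Minor: ΣK = 2.73; h_m = ΣK·V²/2g = 0.3437 m
Total H_L = 4.566 + 0.3437 = 4.910 m

H_L ≈ 4.91 m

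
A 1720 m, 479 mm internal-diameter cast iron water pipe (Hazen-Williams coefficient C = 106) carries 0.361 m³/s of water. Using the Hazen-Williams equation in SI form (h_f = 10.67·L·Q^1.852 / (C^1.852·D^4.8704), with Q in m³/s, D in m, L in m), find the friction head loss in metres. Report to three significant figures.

h_f = 10.67·1720·0.361^1.852 / (106^1.852·0.479^4.8704) = 17.79 m

h_f ≈ 17.8 m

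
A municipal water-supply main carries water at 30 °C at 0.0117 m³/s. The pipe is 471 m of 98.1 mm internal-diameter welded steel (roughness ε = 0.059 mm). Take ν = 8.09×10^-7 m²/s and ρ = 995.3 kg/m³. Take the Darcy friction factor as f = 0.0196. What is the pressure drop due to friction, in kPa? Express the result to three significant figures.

Δp ≈ 112 kPa

V = 4Q/(πD²) = 4·0.0117/(π·0.0981²) = 1.548 m/s
h_f = f(L/D)V²/(2g) = 0.01960·(471/0.0981)·1.548²/(2·9.81) = 11.49 m
Δp = ρg·h_f = 995.3·9.81·11.49 = 112.2 kPa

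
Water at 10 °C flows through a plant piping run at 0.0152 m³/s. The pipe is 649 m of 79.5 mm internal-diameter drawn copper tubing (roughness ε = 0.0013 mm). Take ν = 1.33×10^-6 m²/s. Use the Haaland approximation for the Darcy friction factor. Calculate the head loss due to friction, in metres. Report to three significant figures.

V = 4Q/(πD²) = 4·0.0152/(π·0.0795²) = 3.062 m/s
Re = VD/ν = 3.062·0.0795/1.33×10^-6 = 1.83×10^5 → turbulent
ε/D = 0.0013/79.5 = 1.64×10^-5
Haaland: f = 0.01586
h_f = f(L/D)V²/(2g) = 0.01586·(649/0.0795)·3.062²/(2·9.81) = 61.89 m

h_f ≈ 61.9 m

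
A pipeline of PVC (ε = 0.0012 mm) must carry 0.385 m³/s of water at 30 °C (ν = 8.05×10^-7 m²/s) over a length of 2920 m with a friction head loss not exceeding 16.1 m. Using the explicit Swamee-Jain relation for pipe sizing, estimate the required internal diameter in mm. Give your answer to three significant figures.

D ≈ 483 mm

Swamee-Jain (Type III): D = 0.66·[ε^1.25·(LQ²/(gh_f))^4.75 + ν·Q^9.4·(L/(gh_f))^5.2]^0.04
LQ²/(gh_f) = 2.740; L/(gh_f) = 18.49
Term 1 = ε^1.25·(…)^4.75 = 4.77×10^-6; Term 2 = ν·Q^9.4·(…)^5.2 = 3.95×10^-4
D = 0.66·(4.77×10^-6 + 3.95×10^-4)^0.04 = 0.4826 m = 483 mm
Check: V = 2.10 m/s, Re = 1.26×10^6, f = 0.01124, h_f = 15.3 m ≈ 16.1 m ✓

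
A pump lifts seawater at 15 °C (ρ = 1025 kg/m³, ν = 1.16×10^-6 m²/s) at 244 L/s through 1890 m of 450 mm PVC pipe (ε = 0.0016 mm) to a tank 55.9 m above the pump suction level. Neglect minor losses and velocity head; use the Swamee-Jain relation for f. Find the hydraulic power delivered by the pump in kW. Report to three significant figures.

P_hyd ≈ 153 kW

V = 4Q/(πD²) = 1.534 m/s; Re = 5.95×10^5; ε/D = 3.56×10^-6; f = 0.01276
h_f = f(L/D)V²/2g = 6.427 m
Total head H = z + h_f = 55.9 + 6.427 = 62.33 m
P_hyd = ρgQH = 1025·9.81·0.244·62.33 = 152.9 kW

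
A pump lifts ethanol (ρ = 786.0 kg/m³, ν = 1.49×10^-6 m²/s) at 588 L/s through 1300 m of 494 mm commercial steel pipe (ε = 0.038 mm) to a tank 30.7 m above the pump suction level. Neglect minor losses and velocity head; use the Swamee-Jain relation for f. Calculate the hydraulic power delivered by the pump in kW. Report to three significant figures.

V = 4Q/(πD²) = 3.068 m/s; Re = 1.02×10^6; ε/D = 7.69×10^-5; f = 0.01313
h_f = f(L/D)V²/2g = 16.57 m
Total head H = z + h_f = 30.7 + 16.57 = 47.27 m
P_hyd = ρgQH = 786.0·9.81·0.588·47.27 = 214.3 kW

P_hyd ≈ 214 kW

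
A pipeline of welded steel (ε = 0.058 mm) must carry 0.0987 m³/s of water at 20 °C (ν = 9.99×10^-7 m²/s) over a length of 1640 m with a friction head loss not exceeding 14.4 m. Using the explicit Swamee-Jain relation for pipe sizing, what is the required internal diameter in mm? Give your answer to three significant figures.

Swamee-Jain (Type III): D = 0.66·[ε^1.25·(LQ²/(gh_f))^4.75 + ν·Q^9.4·(L/(gh_f))^5.2]^0.04
LQ²/(gh_f) = 0.1131; L/(gh_f) = 11.61
Term 1 = ε^1.25·(…)^4.75 = 1.61×10^-10; Term 2 = ν·Q^9.4·(…)^5.2 = 1.21×10^-10
D = 0.66·(1.61×10^-10 + 1.21×10^-10)^0.04 = 0.2739 m = 274 mm
Check: V = 1.68 m/s, Re = 4.59×10^5, f = 0.01573, h_f = 13.5 m ≈ 14.4 m ✓

D ≈ 274 mm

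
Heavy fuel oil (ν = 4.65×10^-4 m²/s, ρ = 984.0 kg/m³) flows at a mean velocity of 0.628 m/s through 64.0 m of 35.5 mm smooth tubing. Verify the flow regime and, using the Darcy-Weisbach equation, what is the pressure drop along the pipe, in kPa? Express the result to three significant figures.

Δp ≈ 467 kPa

Re = VD/ν = 0.628·0.03550/4.65×10^-4 = 47.9 → laminar (Re < 2300)
f = 64/Re = 1.335
h_f = f(L/D)V²/(2g) = 1.335·(64.0/0.03550)·0.628²/(2·9.81) = 48.37 m
Δp = ρg·h_f = 984.0·9.81·48.37 = 467.0 kPa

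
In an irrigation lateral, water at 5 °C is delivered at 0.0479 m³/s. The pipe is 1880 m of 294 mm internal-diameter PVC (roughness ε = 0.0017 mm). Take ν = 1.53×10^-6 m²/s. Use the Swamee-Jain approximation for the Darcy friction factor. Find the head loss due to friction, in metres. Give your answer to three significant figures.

V = 4Q/(πD²) = 4·0.0479/(π·0.294²) = 0.7056 m/s
Re = VD/ν = 0.7056·0.294/1.53×10^-6 = 1.36×10^5 → turbulent
ε/D = 0.0017/294 = 5.78×10^-6
Swamee-Jain: f = 0.01682
h_f = f(L/D)V²/(2g) = 0.01682·(1880/0.294)·0.7056²/(2·9.81) = 2.729 m

h_f ≈ 2.73 m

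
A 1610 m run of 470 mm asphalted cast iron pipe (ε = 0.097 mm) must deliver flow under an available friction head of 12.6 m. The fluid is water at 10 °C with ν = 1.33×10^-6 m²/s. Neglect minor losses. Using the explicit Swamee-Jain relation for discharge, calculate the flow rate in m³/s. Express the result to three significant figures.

Swamee-Jain (Type II): Q = -0.965·√(gD⁵h_f/L)·ln[ε/(3.7D) + √(3.17ν²L/(gD³h_f))]
√(gD⁵h_f/L) = √(9.81·0.470⁵·12.6/1610) = 0.04196
ε/(3.7D) = 5.58×10^-5; √(3.17ν²L/(gD³h_f)) = 2.65×10^-5
Q = -0.965·0.04196·ln(8.230×10^-5) = 0.3808 m³/s
Check: V = 2.20 m/s, Re = 7.76×10^5, f = 0.01507, h_f = 12.7 m ≈ 12.6 m ✓

Q ≈ 0.381 m³/s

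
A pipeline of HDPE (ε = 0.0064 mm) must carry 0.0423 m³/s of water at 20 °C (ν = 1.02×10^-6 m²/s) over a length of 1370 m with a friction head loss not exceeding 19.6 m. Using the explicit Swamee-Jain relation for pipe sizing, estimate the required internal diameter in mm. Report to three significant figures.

Swamee-Jain (Type III): D = 0.66·[ε^1.25·(LQ²/(gh_f))^4.75 + ν·Q^9.4·(L/(gh_f))^5.2]^0.04
LQ²/(gh_f) = 0.01275; L/(gh_f) = 7.125
Term 1 = ε^1.25·(…)^4.75 = 3.23×10^-16; Term 2 = ν·Q^9.4·(…)^5.2 = 3.39×10^-15
D = 0.66·(3.23×10^-16 + 3.39×10^-15)^0.04 = 0.1747 m = 175 mm
Check: V = 1.76 m/s, Re = 3.02×10^5, f = 0.01477, h_f = 18.4 m ≈ 19.6 m ✓

D ≈ 175 mm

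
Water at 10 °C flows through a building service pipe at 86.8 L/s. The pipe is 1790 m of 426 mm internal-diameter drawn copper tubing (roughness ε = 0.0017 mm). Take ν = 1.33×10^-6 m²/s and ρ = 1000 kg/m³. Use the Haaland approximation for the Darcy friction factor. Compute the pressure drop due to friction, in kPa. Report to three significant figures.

Δp ≈ 12.2 kPa

V = 4Q/(πD²) = 4·0.0868/(π·0.426²) = 0.6090 m/s
Re = VD/ν = 0.6090·0.426/1.33×10^-6 = 1.95×10^5 → turbulent
ε/D = 0.0017/426 = 3.99×10^-6
Haaland: f = 0.01560
h_f = f(L/D)V²/(2g) = 0.01560·(1790/0.426)·0.6090²/(2·9.81) = 1.239 m
Δp = ρg·h_f = 1000·9.81·1.239 = 12.15 kPa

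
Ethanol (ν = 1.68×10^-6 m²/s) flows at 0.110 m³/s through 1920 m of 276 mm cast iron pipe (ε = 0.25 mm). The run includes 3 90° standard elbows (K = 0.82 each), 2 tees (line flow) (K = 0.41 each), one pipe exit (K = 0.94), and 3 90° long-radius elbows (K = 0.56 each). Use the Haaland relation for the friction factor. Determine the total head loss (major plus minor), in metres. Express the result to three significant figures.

H_L ≈ 25.1 m

V = 4Q/(πD²) = 1.839 m/s; V²/2g = 0.1723 m
Re = 3.02×10^5, ε/D = 9.06×10^-4 → f = 0.02011 (Haaland)
Major: h_f = f(L/D)·V²/2g = 0.02011·6957·0.1723 = 24.10 m
Minor: ΣK = 5.90; h_m = ΣK·V²/2g = 1.017 m
Total H_L = 24.10 + 1.017 = 25.12 m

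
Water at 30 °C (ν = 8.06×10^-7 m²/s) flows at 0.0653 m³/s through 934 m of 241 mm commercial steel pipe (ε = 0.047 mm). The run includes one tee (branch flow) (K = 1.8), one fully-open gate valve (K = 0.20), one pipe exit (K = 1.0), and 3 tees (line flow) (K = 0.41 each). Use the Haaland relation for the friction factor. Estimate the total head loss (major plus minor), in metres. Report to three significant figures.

H_L ≈ 6.70 m

V = 4Q/(πD²) = 1.431 m/s; V²/2g = 0.1044 m
Re = 4.28×10^5, ε/D = 1.95×10^-4 → f = 0.01545 (Haaland)
Major: h_f = f(L/D)·V²/2g = 0.01545·3876·0.1044 = 6.255 m
Minor: ΣK = 4.23; h_m = ΣK·V²/2g = 0.4418 m
Total H_L = 6.255 + 0.4418 = 6.697 m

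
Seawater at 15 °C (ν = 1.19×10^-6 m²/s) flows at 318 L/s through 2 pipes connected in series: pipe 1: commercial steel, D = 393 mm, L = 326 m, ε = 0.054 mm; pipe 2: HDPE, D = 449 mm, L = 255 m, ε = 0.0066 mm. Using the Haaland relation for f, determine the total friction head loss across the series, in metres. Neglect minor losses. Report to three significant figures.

H ≈ 5.51 m

Pipe 1: V = 2.622 m/s, Re = 8.66×10^5, ε/D = 1.37×10^-4, f = 0.01399, h_1 = f(L/D)V²/2g = 4.064 m
Pipe 2: V = 2.008 m/s, Re = 7.58×10^5, ε/D = 1.47×10^-5, f = 0.01237, h_2 = f(L/D)V²/2g = 1.444 m
Series → Q common, losses add: H = Σh = 5.508 m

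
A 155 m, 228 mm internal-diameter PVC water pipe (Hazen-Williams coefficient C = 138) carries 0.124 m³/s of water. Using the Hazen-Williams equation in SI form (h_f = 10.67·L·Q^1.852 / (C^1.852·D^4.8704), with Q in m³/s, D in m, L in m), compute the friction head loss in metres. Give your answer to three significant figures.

h_f = 10.67·155·0.124^1.852 / (138^1.852·0.228^4.8704) = 5.053 m

h_f ≈ 5.05 m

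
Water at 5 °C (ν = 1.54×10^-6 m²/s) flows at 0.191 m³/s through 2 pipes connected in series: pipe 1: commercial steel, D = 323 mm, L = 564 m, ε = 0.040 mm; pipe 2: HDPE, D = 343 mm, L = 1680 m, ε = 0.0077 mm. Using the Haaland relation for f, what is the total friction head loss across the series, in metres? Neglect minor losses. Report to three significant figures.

Pipe 1: V = 2.331 m/s, Re = 4.89×10^5, ε/D = 1.24×10^-4, f = 0.01456, h_1 = f(L/D)V²/2g = 7.041 m
Pipe 2: V = 2.067 m/s, Re = 4.60×10^5, ε/D = 2.24×10^-5, f = 0.01351, h_2 = f(L/D)V²/2g = 14.41 m
Series → Q common, losses add: H = Σh = 21.45 m

H ≈ 21.5 m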